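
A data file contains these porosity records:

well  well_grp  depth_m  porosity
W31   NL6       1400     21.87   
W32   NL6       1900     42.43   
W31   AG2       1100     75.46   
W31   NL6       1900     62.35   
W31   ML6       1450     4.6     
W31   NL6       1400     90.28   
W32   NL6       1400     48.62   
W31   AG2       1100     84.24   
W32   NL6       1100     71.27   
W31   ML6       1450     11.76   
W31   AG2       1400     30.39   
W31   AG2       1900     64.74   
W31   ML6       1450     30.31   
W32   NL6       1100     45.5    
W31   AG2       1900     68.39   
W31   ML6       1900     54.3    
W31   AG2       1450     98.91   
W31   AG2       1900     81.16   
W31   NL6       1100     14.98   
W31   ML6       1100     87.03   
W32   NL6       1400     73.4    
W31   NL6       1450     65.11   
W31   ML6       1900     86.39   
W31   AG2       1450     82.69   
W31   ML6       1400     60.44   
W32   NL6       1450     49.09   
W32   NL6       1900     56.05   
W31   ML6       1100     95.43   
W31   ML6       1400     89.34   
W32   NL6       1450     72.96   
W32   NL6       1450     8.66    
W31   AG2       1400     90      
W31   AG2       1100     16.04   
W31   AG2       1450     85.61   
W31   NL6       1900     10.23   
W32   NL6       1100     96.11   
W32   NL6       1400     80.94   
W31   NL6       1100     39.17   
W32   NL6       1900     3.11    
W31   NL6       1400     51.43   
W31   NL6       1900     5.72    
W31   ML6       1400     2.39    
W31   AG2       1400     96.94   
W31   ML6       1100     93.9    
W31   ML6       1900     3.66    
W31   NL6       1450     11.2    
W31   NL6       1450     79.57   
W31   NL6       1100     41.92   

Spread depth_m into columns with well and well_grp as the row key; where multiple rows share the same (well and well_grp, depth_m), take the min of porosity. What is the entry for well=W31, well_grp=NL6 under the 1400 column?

Rows with well=W31, well_grp=NL6 and depth_m=1400: porosity values are 21.87, 90.28, 51.43.
min(21.87, 90.28, 51.43) = 21.87.

21.87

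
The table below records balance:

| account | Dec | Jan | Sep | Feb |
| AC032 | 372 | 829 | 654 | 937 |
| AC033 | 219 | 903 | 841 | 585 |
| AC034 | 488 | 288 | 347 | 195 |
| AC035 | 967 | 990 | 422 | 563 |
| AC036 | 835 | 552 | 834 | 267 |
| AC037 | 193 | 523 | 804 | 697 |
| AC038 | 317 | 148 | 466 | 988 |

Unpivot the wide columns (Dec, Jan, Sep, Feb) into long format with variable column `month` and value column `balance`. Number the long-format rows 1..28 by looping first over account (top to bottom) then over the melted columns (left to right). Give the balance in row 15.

28 rows total (7 × 4). Row 15: index ⌊(15-1)/4⌋ = 3 into account → AC035; (15-1) mod 4 = 2 into the melted columns → Sep.
So row 15 is (AC035, Sep, 422); balance = 422.

422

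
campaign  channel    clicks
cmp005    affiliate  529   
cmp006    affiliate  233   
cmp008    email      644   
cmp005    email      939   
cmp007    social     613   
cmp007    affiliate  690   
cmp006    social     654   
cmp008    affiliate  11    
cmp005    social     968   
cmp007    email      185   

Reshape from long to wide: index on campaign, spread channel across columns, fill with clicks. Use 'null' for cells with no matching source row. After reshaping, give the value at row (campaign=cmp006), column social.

654

The long row with campaign=cmp006, channel=social has clicks=654.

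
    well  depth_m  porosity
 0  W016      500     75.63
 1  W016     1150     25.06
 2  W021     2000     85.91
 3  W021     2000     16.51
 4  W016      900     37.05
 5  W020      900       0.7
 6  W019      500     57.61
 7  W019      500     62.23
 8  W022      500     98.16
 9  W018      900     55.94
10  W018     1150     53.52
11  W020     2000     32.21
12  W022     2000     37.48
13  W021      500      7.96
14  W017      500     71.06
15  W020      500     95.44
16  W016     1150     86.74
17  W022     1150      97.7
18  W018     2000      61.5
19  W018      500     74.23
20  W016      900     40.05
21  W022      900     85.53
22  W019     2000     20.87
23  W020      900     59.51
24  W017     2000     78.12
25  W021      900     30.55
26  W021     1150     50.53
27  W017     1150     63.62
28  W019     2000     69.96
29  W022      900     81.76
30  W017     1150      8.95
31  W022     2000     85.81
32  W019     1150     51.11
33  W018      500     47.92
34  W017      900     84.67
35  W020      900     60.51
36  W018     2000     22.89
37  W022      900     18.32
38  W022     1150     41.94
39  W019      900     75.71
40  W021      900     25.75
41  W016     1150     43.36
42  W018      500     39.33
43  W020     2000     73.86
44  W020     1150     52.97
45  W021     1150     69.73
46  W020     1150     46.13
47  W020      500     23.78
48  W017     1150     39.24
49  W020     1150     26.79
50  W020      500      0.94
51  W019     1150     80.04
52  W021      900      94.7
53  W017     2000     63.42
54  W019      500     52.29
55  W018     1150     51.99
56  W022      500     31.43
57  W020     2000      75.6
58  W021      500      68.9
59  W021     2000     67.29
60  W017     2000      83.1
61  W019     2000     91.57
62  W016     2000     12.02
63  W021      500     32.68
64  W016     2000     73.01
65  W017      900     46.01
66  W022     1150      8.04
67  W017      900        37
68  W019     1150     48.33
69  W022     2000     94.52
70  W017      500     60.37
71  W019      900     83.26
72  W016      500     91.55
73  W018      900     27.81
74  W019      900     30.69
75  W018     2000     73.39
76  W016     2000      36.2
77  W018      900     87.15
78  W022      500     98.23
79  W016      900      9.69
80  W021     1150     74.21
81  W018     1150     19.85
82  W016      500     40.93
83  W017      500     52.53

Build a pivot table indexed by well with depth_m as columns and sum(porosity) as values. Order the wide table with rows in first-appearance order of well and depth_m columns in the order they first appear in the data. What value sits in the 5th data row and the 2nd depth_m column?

147.68

With rows in first-appearance order of well, row 5 is well=W022. depth_m columns in first-appearance order: 500, 1150, 2000, 900; column 2 is 1150.
Long rows with well=W022, depth_m=1150: 97.7 + 41.94 + 8.04 = 147.68.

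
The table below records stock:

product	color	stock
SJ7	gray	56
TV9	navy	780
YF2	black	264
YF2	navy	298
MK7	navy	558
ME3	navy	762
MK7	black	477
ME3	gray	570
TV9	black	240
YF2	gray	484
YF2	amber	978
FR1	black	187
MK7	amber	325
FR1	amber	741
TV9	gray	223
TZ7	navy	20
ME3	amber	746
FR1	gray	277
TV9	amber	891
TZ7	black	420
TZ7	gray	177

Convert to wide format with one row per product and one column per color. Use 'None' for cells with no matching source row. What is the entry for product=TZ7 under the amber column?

None

No long-format row has product=TZ7 and color=amber, so the cell is None.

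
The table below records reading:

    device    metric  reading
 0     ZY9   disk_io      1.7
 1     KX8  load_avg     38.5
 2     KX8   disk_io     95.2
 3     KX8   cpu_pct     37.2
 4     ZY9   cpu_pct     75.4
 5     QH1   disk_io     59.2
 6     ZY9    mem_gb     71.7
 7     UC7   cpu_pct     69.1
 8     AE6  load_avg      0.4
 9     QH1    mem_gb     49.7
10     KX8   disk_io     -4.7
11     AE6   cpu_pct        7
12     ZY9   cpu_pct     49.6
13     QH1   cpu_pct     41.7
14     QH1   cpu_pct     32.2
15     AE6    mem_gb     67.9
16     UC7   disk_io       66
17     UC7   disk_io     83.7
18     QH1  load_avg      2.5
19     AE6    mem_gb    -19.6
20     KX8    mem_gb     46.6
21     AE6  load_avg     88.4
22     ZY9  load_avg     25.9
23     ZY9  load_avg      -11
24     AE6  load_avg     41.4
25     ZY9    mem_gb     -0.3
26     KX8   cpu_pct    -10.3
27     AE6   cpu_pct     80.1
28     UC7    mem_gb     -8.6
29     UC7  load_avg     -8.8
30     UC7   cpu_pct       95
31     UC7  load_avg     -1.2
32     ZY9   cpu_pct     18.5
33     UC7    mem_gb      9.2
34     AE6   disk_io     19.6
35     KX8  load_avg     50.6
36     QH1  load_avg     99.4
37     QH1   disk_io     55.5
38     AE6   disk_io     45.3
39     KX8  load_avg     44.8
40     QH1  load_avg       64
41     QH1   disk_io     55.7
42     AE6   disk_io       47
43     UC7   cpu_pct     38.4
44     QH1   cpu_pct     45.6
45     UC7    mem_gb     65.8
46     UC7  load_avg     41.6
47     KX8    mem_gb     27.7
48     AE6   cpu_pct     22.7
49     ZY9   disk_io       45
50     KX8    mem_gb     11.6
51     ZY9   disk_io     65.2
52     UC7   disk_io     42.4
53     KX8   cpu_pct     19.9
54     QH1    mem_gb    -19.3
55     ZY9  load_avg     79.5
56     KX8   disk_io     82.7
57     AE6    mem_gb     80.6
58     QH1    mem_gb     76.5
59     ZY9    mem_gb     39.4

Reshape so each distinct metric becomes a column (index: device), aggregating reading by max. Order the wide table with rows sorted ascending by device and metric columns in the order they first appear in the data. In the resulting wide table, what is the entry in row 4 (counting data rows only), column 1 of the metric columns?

83.7

With rows sorted ascending by device, row 4 is device=UC7. metric columns in first-appearance order: disk_io, load_avg, cpu_pct, mem_gb; column 1 is disk_io.
Long rows with device=UC7, metric=disk_io: max(66, 83.7, 42.4) = 83.7.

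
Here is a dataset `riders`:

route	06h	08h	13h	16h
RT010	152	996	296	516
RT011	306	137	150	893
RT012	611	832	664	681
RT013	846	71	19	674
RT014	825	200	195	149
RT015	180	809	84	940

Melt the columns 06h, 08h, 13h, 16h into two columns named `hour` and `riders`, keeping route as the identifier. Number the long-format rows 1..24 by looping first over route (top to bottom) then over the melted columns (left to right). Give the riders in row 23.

84

24 rows total (6 × 4). Row 23: index ⌊(23-1)/4⌋ = 5 into route → RT015; (23-1) mod 4 = 2 into the melted columns → 13h.
So row 23 is (RT015, 13h, 84); riders = 84.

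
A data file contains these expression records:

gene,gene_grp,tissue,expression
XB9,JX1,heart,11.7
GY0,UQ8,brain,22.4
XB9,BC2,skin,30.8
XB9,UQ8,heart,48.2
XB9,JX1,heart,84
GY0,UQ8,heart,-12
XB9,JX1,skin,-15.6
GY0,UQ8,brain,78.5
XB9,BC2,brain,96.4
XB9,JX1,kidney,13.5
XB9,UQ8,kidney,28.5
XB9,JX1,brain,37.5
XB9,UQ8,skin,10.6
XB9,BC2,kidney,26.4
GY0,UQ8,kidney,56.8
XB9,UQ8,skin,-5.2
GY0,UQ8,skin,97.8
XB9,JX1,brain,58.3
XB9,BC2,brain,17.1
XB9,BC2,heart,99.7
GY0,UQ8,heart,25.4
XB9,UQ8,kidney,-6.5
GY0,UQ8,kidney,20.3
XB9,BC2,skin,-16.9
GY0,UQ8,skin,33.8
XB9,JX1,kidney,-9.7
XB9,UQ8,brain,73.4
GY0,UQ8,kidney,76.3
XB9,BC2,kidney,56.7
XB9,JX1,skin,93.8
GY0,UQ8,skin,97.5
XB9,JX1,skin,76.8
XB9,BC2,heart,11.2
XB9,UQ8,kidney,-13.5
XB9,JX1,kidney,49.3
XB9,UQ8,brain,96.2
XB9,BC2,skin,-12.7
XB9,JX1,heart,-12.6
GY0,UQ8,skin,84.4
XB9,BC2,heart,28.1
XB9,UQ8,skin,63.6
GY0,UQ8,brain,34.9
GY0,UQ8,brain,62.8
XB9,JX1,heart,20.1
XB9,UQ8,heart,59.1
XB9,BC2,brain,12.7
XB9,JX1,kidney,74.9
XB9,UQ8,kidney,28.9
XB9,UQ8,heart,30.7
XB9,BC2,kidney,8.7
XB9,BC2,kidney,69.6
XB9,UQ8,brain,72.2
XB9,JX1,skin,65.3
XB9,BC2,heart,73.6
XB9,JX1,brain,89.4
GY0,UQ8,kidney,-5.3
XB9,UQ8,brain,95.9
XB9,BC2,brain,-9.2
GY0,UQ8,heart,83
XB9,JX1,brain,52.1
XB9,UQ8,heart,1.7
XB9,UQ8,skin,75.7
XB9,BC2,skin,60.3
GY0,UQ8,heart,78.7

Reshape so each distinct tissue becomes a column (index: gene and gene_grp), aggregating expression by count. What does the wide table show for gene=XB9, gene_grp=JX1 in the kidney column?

Rows with gene=XB9, gene_grp=JX1 and tissue=kidney: expression values are 13.5, -9.7, 49.3, 74.9.
4 rows match — count = 4.

4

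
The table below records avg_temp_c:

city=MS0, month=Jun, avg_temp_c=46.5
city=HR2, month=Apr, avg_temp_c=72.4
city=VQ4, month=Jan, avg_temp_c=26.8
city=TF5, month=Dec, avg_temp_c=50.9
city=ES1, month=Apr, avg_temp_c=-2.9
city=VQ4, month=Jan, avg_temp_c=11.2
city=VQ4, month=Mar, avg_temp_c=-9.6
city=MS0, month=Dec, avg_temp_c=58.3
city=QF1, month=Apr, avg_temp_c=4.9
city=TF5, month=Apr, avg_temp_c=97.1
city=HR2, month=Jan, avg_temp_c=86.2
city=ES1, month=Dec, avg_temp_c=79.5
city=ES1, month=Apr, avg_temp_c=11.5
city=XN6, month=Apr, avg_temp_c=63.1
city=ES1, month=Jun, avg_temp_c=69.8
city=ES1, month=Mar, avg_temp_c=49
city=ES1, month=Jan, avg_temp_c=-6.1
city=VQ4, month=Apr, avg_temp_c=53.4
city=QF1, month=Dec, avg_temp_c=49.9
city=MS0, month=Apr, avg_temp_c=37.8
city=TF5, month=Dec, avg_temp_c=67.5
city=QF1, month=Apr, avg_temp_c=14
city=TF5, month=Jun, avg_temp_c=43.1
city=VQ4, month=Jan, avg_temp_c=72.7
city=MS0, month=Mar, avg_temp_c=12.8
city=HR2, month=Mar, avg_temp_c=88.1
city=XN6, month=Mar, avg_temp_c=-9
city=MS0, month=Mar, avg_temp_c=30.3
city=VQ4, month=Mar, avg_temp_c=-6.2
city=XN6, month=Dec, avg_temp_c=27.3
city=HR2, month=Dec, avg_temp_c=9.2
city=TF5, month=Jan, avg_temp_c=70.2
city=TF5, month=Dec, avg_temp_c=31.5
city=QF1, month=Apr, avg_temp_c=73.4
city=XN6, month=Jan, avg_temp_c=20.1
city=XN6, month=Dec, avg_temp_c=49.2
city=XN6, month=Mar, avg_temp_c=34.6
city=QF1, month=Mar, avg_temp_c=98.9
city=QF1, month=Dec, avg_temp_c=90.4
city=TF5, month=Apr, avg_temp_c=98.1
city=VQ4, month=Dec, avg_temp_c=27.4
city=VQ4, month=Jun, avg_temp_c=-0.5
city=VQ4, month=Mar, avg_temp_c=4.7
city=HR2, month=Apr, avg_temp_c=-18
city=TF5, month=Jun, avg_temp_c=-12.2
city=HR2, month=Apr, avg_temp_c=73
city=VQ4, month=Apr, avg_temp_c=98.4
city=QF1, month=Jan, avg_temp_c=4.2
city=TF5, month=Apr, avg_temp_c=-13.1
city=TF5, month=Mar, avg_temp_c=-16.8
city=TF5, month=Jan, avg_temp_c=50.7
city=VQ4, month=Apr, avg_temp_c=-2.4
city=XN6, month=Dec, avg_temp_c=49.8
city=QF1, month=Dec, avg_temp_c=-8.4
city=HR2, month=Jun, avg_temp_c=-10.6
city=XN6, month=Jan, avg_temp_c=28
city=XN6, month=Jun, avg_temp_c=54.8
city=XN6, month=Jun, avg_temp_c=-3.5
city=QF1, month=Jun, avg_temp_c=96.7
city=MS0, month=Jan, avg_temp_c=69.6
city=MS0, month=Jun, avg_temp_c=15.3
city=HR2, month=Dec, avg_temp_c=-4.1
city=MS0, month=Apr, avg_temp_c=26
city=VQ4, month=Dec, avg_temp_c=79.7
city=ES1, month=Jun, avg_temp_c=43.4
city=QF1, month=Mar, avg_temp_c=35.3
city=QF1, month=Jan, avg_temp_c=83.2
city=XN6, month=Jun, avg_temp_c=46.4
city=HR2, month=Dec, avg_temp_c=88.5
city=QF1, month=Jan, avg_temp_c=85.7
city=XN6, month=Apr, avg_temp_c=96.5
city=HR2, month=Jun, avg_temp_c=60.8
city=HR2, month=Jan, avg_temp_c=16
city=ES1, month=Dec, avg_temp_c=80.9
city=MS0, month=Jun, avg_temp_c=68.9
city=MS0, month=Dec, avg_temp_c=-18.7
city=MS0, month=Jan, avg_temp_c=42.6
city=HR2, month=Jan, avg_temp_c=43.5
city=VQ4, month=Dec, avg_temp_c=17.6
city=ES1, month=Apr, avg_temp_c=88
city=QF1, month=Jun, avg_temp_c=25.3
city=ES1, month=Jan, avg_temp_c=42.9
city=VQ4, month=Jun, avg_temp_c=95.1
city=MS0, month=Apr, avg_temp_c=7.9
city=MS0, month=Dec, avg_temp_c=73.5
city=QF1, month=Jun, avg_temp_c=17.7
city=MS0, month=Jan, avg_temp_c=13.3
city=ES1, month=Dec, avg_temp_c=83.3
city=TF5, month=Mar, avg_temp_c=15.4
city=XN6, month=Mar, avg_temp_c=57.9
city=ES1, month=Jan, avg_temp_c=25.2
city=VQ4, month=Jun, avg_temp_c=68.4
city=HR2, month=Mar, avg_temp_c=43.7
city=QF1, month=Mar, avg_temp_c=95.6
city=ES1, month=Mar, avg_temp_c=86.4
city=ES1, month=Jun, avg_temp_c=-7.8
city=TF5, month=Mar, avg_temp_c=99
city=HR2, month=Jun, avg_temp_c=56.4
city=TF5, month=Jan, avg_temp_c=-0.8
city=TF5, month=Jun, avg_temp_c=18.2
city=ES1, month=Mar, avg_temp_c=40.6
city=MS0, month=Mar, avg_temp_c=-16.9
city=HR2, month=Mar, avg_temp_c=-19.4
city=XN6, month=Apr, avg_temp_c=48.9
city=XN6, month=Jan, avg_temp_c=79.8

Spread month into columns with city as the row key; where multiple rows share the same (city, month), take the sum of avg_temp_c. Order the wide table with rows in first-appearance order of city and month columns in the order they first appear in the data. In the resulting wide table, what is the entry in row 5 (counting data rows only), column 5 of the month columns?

With rows in first-appearance order of city, row 5 is city=ES1. month columns in first-appearance order: Jun, Apr, Jan, Dec, Mar; column 5 is Mar.
Long rows with city=ES1, month=Mar: 49 + 86.4 + 40.6 = 176.

176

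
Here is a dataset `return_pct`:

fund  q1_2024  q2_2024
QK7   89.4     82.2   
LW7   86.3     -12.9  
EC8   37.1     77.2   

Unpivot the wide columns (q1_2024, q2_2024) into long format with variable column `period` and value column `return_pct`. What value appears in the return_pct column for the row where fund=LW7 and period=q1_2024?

Unpivoting turns each (fund, wide-column) pair into one long row.
The wide cell at row LW7, column q1_2024 holds 86.3, so the long row (LW7, q1_2024) has return_pct=86.3.

86.3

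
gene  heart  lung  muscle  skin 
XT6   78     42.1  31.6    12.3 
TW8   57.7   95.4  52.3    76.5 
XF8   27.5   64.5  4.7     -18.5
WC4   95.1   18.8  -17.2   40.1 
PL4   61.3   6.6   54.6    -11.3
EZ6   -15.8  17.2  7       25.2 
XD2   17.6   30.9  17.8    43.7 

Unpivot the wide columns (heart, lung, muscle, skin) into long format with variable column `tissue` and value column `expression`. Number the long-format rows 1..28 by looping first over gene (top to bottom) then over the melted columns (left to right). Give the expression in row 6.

28 rows total (7 × 4). Row 6: index ⌊(6-1)/4⌋ = 1 into gene → TW8; (6-1) mod 4 = 1 into the melted columns → lung.
So row 6 is (TW8, lung, 95.4); expression = 95.4.

95.4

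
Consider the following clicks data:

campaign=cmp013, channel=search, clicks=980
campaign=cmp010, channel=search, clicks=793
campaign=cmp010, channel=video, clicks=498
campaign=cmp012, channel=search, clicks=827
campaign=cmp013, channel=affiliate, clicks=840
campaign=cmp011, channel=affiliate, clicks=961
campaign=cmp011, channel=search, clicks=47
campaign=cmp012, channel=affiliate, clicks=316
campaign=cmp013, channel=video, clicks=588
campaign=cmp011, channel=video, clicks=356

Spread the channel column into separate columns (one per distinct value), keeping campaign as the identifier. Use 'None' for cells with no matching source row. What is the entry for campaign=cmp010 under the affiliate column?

No long-format row has campaign=cmp010 and channel=affiliate, so the cell is None.

None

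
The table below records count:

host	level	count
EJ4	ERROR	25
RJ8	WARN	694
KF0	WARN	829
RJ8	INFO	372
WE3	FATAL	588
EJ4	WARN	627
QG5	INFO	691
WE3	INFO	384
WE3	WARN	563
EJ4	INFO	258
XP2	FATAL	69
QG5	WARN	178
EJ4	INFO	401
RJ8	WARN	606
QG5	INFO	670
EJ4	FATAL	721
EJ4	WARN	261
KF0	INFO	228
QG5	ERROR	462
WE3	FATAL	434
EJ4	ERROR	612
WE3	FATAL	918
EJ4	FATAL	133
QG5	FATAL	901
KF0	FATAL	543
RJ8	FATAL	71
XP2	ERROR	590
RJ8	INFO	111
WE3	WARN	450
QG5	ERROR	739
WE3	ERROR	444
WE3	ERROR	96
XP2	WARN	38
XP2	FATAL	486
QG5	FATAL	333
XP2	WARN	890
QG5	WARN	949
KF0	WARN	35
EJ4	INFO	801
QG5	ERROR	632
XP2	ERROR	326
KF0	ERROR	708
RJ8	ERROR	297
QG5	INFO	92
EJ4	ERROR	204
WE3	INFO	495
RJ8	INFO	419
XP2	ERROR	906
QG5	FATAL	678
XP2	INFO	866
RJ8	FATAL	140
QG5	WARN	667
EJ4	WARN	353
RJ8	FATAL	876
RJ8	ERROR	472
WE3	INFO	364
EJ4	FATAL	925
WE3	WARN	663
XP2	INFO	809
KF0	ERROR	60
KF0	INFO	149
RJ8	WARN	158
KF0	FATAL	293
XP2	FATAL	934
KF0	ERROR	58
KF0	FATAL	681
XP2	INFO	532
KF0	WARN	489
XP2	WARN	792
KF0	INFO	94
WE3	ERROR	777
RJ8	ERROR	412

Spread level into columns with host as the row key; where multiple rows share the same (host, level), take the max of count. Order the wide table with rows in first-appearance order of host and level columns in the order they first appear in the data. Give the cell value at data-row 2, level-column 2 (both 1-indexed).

694

With rows in first-appearance order of host, row 2 is host=RJ8. level columns in first-appearance order: ERROR, WARN, INFO, FATAL; column 2 is WARN.
Long rows with host=RJ8, level=WARN: max(694, 606, 158) = 694.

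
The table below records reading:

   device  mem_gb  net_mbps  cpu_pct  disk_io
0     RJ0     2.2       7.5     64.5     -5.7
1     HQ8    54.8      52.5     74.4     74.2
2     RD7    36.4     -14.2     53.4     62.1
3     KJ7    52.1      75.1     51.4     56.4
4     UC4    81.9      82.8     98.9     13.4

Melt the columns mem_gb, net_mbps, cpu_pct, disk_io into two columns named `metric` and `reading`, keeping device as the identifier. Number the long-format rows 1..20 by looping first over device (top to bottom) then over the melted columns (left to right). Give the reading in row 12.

62.1

20 rows total (5 × 4). Row 12: index ⌊(12-1)/4⌋ = 2 into device → RD7; (12-1) mod 4 = 3 into the melted columns → disk_io.
So row 12 is (RD7, disk_io, 62.1); reading = 62.1.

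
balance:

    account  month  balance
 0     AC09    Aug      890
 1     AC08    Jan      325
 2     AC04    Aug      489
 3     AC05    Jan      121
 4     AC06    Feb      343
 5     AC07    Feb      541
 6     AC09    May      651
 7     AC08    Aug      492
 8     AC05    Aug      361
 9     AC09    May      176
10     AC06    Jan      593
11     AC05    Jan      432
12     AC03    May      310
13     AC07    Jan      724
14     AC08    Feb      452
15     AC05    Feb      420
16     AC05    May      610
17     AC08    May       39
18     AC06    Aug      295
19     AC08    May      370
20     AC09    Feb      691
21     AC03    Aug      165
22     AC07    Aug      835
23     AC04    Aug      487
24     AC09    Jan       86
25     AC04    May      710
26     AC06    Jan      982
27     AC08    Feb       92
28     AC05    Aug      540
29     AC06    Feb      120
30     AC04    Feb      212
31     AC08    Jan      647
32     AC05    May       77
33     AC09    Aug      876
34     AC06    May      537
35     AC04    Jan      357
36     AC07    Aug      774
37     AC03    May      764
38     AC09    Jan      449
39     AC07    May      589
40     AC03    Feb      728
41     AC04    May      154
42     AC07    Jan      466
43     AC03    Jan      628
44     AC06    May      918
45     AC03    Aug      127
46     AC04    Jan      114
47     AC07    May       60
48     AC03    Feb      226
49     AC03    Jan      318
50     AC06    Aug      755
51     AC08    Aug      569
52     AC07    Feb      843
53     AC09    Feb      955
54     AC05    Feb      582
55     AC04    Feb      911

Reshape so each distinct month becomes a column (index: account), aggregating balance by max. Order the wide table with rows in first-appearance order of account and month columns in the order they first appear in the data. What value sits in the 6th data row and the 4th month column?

With rows in first-appearance order of account, row 6 is account=AC07. month columns in first-appearance order: Aug, Jan, Feb, May; column 4 is May.
Long rows with account=AC07, month=May: max(589, 60) = 589.

589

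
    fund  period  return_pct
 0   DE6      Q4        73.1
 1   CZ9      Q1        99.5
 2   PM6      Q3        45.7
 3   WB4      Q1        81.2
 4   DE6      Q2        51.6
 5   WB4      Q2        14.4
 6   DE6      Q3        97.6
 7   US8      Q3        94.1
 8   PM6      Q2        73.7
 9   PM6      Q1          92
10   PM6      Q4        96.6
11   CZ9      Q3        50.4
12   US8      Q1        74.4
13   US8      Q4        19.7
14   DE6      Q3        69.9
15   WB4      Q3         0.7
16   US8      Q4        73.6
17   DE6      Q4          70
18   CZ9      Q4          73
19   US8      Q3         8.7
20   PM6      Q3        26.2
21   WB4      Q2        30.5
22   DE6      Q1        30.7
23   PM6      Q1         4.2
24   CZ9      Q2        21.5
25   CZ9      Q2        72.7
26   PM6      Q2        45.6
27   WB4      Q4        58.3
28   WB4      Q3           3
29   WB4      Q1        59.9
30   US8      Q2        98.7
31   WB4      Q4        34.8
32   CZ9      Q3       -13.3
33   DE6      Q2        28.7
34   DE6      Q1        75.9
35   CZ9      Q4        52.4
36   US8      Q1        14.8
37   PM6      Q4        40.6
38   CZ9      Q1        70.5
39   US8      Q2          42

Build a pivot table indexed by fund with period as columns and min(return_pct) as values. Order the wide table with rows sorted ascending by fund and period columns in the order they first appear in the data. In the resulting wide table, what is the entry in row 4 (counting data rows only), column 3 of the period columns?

8.7

With rows sorted ascending by fund, row 4 is fund=US8. period columns in first-appearance order: Q4, Q1, Q3, Q2; column 3 is Q3.
Long rows with fund=US8, period=Q3: min(94.1, 8.7) = 8.7.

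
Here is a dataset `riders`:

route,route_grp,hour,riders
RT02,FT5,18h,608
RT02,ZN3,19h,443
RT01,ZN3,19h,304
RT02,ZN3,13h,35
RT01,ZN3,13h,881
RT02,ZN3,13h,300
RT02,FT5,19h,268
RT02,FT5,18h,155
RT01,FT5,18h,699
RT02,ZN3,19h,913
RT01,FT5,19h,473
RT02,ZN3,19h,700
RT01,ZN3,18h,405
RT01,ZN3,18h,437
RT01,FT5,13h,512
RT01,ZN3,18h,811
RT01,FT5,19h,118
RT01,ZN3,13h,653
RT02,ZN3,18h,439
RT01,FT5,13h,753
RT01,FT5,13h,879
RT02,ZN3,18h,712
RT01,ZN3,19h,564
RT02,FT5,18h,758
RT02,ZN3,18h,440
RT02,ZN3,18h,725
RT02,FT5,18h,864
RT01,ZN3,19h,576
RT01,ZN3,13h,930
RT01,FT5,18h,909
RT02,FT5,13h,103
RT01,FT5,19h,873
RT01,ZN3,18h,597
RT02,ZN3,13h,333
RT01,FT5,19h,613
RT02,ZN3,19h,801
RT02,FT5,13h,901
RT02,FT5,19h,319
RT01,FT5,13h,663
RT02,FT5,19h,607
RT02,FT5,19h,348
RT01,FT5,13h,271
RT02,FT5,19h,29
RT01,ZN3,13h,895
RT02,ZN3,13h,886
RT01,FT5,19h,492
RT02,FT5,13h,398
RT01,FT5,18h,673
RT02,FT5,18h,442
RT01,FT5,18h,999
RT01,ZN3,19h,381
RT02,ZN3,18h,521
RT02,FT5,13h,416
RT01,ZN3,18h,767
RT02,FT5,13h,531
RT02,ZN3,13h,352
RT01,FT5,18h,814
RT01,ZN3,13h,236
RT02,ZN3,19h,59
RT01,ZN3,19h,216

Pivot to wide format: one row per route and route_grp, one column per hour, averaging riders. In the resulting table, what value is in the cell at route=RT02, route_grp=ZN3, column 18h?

567.40

Rows with route=RT02, route_grp=ZN3 and hour=18h: riders values are 439, 712, 440, 725, 521.
(439 + 712 + 440 + 725 + 521) / 5 = 567.40.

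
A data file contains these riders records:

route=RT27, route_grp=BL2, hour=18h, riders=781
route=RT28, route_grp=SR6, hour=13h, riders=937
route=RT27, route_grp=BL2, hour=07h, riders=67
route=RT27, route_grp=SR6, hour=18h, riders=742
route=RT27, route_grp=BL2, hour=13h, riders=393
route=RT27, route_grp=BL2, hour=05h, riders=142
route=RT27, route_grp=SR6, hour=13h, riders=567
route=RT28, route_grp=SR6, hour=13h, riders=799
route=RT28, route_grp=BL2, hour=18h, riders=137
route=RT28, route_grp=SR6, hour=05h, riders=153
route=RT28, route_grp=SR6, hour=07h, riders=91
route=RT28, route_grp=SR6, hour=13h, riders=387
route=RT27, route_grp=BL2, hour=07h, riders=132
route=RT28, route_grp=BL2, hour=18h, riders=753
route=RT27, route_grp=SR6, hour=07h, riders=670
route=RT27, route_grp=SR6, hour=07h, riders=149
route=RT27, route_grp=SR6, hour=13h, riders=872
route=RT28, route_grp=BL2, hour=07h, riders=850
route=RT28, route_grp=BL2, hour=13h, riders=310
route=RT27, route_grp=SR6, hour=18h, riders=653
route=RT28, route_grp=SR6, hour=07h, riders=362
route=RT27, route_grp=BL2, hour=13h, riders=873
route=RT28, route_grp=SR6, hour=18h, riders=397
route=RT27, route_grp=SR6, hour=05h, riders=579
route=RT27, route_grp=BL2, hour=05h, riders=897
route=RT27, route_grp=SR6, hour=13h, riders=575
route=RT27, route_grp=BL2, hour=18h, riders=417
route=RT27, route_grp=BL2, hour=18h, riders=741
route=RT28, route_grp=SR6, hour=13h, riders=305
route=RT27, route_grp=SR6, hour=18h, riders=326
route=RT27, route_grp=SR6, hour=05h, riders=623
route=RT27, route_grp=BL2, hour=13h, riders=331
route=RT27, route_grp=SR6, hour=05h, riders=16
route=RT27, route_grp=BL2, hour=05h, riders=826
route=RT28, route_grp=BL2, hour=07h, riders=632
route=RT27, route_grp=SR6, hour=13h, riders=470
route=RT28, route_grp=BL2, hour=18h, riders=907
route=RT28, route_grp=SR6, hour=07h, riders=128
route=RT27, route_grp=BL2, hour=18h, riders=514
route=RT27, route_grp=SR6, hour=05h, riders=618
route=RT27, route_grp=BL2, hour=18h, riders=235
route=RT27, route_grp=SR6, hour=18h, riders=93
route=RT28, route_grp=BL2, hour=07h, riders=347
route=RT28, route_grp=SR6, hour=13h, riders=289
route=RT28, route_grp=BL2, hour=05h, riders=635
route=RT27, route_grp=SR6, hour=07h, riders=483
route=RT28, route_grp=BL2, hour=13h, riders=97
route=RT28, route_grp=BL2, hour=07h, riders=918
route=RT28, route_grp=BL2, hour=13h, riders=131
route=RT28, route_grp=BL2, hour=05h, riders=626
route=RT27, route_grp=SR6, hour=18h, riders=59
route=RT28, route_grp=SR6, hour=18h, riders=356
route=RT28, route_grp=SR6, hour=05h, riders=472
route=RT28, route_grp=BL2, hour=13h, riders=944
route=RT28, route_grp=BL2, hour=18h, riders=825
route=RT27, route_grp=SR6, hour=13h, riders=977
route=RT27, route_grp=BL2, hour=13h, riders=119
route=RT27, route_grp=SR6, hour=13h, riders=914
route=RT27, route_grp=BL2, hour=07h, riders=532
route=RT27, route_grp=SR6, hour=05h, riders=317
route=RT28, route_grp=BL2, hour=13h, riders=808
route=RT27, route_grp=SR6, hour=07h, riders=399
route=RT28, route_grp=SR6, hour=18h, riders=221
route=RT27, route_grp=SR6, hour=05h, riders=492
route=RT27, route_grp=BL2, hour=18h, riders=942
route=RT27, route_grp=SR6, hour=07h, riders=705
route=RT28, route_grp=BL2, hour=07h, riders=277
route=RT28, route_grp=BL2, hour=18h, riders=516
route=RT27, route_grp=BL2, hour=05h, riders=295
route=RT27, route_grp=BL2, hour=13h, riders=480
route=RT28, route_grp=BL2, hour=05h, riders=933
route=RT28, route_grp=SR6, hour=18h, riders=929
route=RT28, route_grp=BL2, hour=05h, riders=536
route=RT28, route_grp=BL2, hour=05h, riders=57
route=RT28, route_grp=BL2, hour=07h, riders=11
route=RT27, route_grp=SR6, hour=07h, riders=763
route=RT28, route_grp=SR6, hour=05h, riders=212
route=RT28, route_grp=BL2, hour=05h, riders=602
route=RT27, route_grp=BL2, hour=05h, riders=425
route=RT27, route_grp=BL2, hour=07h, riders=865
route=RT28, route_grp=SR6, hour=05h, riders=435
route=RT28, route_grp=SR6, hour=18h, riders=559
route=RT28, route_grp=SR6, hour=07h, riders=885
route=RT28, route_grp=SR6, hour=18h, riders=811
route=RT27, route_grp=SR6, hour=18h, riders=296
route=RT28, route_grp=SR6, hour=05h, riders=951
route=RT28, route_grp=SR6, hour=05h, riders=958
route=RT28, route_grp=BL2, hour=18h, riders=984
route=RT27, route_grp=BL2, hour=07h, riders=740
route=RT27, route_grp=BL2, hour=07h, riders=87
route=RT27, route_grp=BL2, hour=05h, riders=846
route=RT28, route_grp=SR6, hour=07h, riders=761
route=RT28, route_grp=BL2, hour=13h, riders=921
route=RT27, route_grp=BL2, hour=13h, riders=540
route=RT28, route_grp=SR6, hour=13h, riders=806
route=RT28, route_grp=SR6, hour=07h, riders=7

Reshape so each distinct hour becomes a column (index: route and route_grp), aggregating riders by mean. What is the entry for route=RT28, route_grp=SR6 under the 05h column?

Rows with route=RT28, route_grp=SR6 and hour=05h: riders values are 153, 472, 212, 435, 951, 958.
(153 + 472 + 212 + 435 + 951 + 958) / 6 = 530.17.

530.17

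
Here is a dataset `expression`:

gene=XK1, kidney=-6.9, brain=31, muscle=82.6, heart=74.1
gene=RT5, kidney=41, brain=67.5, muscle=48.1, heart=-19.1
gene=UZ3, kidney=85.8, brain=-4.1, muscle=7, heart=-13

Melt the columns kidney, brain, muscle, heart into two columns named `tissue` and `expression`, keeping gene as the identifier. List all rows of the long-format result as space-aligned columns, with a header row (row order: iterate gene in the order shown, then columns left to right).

Each (gene, column) pair becomes one row: 3 × 4 = 12 rows.
For example, (XK1, kidney) → expression=-6.9.

gene  tissue  expression
XK1   kidney  -6.9      
XK1   brain   31        
XK1   muscle  82.6      
XK1   heart   74.1      
RT5   kidney  41        
RT5   brain   67.5      
RT5   muscle  48.1      
RT5   heart   -19.1     
UZ3   kidney  85.8      
UZ3   brain   -4.1      
UZ3   muscle  7         
UZ3   heart   -13       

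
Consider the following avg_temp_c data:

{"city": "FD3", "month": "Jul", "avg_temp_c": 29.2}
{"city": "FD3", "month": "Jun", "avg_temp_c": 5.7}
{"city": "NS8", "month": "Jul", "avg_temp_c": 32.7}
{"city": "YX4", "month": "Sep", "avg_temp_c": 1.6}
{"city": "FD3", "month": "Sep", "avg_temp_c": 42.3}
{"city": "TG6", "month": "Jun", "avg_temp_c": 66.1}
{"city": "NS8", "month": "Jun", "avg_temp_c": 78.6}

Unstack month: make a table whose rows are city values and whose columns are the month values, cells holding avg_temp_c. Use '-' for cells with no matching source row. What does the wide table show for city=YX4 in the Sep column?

The long row with city=YX4, month=Sep has avg_temp_c=1.6.

1.6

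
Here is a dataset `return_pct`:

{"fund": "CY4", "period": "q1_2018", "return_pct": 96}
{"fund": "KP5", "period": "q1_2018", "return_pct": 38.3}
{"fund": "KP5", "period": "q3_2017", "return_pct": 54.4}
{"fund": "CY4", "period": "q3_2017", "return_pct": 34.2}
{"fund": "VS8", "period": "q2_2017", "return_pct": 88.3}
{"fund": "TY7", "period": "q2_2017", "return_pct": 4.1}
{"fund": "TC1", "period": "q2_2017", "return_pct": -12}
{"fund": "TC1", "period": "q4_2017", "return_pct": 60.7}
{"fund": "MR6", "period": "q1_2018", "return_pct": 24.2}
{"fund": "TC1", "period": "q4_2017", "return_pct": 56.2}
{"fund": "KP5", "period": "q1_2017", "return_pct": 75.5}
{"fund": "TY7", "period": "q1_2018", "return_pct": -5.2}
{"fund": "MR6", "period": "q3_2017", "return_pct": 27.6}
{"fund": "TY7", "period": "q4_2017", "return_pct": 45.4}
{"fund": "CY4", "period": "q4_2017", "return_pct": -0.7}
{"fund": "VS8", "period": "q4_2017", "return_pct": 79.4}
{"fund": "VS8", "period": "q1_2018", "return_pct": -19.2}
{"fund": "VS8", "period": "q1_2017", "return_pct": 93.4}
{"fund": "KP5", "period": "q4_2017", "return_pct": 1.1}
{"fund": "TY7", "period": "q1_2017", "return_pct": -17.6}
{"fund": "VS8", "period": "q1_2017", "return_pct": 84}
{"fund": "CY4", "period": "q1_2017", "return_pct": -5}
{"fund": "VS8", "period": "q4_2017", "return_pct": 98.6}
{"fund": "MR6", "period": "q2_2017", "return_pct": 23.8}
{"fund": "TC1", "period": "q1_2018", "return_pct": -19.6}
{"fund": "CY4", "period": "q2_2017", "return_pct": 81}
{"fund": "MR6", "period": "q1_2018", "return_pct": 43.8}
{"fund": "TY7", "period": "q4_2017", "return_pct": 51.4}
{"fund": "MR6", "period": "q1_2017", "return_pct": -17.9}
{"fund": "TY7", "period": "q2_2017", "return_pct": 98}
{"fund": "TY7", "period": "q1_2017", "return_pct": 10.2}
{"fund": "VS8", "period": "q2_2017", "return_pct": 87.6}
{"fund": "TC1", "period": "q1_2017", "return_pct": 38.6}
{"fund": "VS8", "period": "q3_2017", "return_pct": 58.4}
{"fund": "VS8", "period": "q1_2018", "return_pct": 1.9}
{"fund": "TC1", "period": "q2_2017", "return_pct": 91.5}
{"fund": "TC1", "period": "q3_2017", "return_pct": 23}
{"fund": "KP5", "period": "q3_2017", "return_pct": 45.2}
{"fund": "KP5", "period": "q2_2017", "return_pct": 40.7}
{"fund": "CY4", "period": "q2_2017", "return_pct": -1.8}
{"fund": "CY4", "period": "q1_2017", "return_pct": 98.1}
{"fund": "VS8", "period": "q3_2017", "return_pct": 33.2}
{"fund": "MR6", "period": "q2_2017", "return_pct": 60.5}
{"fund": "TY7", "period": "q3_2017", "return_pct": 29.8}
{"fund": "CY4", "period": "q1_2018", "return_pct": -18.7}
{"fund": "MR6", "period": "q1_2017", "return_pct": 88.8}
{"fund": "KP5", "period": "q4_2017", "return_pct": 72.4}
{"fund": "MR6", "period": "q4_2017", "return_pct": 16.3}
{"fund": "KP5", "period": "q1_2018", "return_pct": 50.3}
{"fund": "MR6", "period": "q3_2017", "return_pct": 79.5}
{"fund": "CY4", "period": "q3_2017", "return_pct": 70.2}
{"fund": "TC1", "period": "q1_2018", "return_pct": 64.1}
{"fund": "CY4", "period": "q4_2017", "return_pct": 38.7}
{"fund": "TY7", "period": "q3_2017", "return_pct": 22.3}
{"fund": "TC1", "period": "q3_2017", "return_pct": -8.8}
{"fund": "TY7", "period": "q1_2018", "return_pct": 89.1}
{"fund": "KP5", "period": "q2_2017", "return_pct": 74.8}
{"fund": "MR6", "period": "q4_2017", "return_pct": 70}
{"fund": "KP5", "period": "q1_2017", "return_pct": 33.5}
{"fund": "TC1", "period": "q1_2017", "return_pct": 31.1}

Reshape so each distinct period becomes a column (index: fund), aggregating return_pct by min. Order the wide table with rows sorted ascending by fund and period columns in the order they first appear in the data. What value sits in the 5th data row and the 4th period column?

45.4

With rows sorted ascending by fund, row 5 is fund=TY7. period columns in first-appearance order: q1_2018, q3_2017, q2_2017, q4_2017, q1_2017; column 4 is q4_2017.
Long rows with fund=TY7, period=q4_2017: min(45.4, 51.4) = 45.4.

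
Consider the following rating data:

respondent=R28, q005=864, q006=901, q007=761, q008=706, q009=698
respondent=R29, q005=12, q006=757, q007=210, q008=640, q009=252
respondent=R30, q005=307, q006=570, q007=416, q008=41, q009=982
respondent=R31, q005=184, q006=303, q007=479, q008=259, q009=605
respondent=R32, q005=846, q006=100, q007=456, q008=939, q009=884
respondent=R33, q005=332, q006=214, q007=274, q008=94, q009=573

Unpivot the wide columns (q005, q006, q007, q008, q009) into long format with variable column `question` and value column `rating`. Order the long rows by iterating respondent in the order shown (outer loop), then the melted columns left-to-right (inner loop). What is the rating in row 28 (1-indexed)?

274

30 rows total (6 × 5). Row 28: index ⌊(28-1)/5⌋ = 5 into respondent → R33; (28-1) mod 5 = 2 into the melted columns → q007.
So row 28 is (R33, q007, 274); rating = 274.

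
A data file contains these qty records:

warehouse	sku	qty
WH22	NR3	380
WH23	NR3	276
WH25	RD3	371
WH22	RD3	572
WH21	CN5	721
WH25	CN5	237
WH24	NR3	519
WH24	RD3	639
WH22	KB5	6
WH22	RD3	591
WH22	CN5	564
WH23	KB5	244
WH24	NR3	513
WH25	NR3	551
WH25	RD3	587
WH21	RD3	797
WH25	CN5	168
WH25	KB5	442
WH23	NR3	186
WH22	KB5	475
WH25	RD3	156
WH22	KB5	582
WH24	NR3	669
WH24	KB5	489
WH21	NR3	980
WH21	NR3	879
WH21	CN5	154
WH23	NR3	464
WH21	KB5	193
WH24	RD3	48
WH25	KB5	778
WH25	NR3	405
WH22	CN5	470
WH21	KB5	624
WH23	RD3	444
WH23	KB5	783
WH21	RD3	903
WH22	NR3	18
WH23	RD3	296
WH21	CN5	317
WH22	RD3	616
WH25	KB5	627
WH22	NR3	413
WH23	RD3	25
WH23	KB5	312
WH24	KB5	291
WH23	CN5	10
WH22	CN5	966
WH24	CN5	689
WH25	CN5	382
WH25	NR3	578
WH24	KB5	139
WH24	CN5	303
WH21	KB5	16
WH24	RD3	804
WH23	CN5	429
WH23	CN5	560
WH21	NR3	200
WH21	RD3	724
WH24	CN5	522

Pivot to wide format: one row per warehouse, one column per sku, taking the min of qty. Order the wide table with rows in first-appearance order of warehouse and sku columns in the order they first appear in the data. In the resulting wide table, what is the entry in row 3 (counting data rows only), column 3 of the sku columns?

168

With rows in first-appearance order of warehouse, row 3 is warehouse=WH25. sku columns in first-appearance order: NR3, RD3, CN5, KB5; column 3 is CN5.
Long rows with warehouse=WH25, sku=CN5: min(237, 168, 382) = 168.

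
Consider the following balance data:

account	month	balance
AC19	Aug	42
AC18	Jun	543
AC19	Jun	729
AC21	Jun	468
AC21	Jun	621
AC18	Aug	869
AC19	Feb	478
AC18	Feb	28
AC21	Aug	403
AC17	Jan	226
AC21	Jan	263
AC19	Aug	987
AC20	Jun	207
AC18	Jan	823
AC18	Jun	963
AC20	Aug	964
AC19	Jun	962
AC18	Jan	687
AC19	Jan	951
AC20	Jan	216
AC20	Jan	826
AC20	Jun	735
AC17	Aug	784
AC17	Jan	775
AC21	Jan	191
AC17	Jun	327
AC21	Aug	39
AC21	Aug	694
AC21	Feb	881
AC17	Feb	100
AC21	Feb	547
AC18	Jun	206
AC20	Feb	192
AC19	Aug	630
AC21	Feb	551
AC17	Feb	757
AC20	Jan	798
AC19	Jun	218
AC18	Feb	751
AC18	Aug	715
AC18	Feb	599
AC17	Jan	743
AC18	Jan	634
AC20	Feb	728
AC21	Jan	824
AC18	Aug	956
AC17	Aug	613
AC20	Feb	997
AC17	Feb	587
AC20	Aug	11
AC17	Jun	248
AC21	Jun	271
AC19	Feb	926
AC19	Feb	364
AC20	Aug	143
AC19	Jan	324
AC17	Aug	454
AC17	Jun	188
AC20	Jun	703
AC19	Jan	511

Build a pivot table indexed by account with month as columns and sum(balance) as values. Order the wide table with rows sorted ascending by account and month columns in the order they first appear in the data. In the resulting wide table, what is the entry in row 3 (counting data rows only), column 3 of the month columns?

With rows sorted ascending by account, row 3 is account=AC19. month columns in first-appearance order: Aug, Jun, Feb, Jan; column 3 is Feb.
Long rows with account=AC19, month=Feb: 478 + 926 + 364 = 1768.

1768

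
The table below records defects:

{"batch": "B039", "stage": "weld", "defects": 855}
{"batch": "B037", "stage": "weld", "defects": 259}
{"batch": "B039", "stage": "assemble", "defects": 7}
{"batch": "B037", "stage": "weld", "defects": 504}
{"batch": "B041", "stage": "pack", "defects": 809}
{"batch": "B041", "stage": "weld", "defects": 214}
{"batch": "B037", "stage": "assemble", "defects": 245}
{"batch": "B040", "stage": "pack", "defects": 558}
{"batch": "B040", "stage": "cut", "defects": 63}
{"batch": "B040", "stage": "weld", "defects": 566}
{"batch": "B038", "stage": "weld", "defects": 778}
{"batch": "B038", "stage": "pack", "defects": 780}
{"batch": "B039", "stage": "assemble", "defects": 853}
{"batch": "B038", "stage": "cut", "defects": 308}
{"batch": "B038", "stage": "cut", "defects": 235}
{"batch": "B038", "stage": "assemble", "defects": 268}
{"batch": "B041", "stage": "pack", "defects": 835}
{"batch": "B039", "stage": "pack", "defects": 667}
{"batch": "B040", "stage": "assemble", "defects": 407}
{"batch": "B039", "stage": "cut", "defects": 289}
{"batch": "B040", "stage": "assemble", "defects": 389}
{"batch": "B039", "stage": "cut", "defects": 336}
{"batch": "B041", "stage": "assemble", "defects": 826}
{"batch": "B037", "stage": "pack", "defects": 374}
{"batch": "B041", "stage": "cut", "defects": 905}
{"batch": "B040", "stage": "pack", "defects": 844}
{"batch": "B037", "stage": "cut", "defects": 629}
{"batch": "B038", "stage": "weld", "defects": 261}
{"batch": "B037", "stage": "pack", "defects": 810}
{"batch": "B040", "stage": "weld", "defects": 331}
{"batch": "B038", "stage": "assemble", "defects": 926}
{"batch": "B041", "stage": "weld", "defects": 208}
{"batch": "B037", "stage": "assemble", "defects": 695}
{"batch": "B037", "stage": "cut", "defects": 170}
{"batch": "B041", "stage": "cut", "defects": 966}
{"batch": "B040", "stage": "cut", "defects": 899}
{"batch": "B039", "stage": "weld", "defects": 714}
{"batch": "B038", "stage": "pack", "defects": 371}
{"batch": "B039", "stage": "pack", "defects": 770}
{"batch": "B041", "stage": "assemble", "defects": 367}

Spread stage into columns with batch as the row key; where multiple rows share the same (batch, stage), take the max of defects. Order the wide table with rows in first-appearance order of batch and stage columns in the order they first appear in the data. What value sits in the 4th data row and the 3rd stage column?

With rows in first-appearance order of batch, row 4 is batch=B040. stage columns in first-appearance order: weld, assemble, pack, cut; column 3 is pack.
Long rows with batch=B040, stage=pack: max(558, 844) = 844.

844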